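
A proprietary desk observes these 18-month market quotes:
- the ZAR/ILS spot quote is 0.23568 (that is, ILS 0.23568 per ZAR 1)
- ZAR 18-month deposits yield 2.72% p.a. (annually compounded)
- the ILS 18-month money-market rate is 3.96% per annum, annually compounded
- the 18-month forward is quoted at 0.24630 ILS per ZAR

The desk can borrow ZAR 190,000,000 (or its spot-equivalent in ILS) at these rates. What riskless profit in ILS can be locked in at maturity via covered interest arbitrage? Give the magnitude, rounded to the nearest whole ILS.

ILS 1,253,997

T = 18/12 years.
Route A — deposit ZAR, sell forward: 190,000,000 × 1.0410761949 × 0.24630 = ILS 48,719,242.69.
Route B — convert at spot, deposit ILS: 190,000,000 × 0.23568 × 1.0599842353 = ILS 47,465,246.07.
The quoted forward overvalues ZAR, so borrow ILS, buy ZAR at spot, deposit the ZAR at 2.72%, and sell the proceeds forward at 0.24630.
Profit = 48,719,242.69 − 47,465,246.07 = ILS 1,253,997.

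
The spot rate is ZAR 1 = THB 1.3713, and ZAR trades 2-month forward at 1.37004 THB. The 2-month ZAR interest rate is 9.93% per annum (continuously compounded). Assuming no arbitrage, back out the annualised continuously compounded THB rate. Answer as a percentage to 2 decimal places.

9.38%

T = 2/12 years.
CIP gives F = S · g_THB/g_ZAR, so g_THB/g_ZAR = 1.37004/1.3713 = 0.9990812.
ZAR growth factor: e^(0.0993×2/12) = 1.0166877.
That pins the THB growth at 1.0157536.
Take logs: ln 1.0157536 / (2/12) = 0.093785, so 9.38%.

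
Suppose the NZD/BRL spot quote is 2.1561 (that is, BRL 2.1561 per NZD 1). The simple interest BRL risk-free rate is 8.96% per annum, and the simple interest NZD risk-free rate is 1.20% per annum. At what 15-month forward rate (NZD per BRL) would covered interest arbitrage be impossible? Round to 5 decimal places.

T = 15/12 years.
BRL growth factor: 1 + 0.0896×15/12 = 1.112000.
Growth of 1 NZD over T: 1 + 0.0120×15/12 = 1.015000.
Forward (BRL per NZD) = 2.1561 × 1.112000 / 1.015000 = 2.362151.
Quoted the other way: 1/2.362151 = 0.42334 NZD per BRL.

0.42334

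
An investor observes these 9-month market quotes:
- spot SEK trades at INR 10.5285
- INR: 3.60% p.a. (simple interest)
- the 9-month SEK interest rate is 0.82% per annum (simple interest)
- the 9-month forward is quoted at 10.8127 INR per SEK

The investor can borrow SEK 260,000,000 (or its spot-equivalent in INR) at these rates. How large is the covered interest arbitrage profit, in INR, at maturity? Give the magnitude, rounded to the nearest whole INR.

T = 9/12 years.
Invest the SEK and cover forward: 260,000,000 × 1.006150 × 10.8127 = INR 2,828,591,507.30.
Convert at spot and invest in INR: 260,000,000 × 10.5285 × 1.027000 = INR 2,811,320,070.00.
The quoted forward overvalues SEK, so borrow INR, buy SEK at spot, deposit the SEK at 0.82%, and sell the proceeds forward at 10.8127.
The gap between the two covered legs is INR 17,271,437.

INR 17,271,437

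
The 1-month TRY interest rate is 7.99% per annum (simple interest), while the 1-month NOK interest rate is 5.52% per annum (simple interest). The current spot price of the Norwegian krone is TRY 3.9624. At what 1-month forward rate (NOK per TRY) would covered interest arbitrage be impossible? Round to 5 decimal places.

0.25186

T = 1/12 years.
TRY accumulates by 1 + 0.0799×1/12 = 1.0066583.
NOK accumulates by 1 + 0.0552×1/12 = 1.004600.
Forward (TRY per NOK) = 3.9624 × 1.0066583 / 1.004600 = 3.970518.
Quoted the other way: 1/3.970518 = 0.25186 NOK per TRY.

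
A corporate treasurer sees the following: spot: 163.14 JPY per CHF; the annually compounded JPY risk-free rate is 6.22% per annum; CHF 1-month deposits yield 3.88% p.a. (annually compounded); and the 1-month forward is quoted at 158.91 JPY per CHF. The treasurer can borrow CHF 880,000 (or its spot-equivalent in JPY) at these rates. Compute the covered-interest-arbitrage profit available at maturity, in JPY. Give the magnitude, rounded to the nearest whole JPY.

T = 1/12 years.
Invest the CHF and cover forward: 880,000 × 1.0031772201 × 158.91 = JPY 140,285,105.00.
Convert at spot and invest in JPY: 880,000 × 163.14 × 1.0050411833 = JPY 144,286,928.41.
The quoted forward undervalues CHF, so borrow CHF, convert to JPY at spot, deposit the JPY at 6.22%, and buy CHF forward at 158.91 to cover the loan.
The gap between the two covered legs is JPY 4,001,823.

JPY 4,001,823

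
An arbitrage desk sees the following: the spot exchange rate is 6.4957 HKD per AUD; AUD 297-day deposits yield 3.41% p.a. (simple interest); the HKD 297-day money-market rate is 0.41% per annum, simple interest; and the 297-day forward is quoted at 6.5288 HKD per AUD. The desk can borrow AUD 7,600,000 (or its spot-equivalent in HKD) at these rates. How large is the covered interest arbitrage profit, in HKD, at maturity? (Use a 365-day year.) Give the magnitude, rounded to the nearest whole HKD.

T = 297/365 years.
Invest the AUD and cover forward: 7,600,000 × 1.0277471233 × 6.5288 = HKD 50,995,661.18.
Convert at spot and invest in HKD: 7,600,000 × 6.4957 × 1.0033361644 = HKD 49,532,017.50.
The quoted forward overvalues AUD, so borrow HKD, buy AUD at spot, deposit the AUD at 3.41%, and sell the proceeds forward at 6.5288.
Arbitrage profit = |50,995,661.18 − 49,532,017.50| = HKD 1,463,644.

HKD 1,463,644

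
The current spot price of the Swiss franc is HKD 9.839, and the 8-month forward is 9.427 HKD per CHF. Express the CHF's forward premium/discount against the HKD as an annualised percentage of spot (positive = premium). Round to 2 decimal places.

T = 8/12 years.
CHF trades forward at -4.18742% vs spot over the period.
×(1/T) gives -6.28% p.a.

-6.28%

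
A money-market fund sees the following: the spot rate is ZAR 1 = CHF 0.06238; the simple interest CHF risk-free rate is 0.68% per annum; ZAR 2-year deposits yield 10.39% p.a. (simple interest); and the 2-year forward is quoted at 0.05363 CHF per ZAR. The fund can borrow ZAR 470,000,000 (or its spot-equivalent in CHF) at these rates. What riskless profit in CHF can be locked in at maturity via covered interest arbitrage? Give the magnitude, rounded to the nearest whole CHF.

CHF 726,595

T = 2 years.
Invest the ZAR and cover forward: 470,000,000 × 1.207800 × 0.05363 = CHF 30,443,927.58.
Convert at spot and invest in CHF: 470,000,000 × 0.06238 × 1.013600 = CHF 29,717,332.96.
The quoted forward overvalues ZAR, so borrow CHF, buy ZAR at spot, deposit the ZAR at 10.39%, and sell the proceeds forward at 0.05363.
Profit = 30,443,927.58 − 29,717,332.96 = CHF 726,595.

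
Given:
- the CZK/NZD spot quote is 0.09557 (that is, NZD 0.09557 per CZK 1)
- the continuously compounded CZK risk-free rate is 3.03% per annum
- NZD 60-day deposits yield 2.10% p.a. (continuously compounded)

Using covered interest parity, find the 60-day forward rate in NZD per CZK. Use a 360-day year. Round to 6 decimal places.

0.095422

T = 60/360 years.
Growth of 1 NZD over T: e^(0.0210×60/360) = 1.0035061.
CZK growth factor: e^(0.0303×60/360) = 1.0050628.
Forward (NZD per CZK) = 0.09557 × 1.0035061 / 1.0050628 = 0.09542198.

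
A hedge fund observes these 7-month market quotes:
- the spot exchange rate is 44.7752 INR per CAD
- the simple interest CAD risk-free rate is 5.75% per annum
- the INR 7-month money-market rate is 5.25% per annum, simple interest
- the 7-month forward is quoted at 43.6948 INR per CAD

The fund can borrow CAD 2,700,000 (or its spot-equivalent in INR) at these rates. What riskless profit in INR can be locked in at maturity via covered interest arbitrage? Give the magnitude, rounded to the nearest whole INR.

T = 7/12 years.
Keep in CAD, deliver into the forward: 2,700,000·1.03354166667·43.6948 = INR 121,933,070.33.
Swap to INR now, deposit: 2,700,000·44.7752·1.030625 = INR 124,595,389.35.
The quoted forward undervalues CAD, so borrow CAD, convert to INR at spot, deposit the INR at 5.25%, and buy CAD forward at 43.6948 to cover the loan.
Profit = 124,595,389.35 − 121,933,070.33 = INR 2,662,319.

INR 2,662,319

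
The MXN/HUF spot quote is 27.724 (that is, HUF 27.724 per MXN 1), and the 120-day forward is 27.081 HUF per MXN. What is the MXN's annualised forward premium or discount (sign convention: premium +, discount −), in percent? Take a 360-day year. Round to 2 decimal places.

T = 120/360 years.
(F − S)/S = (27.081 − 27.724)/27.724 = -0.0231929.
Annualise by dividing by T: -0.0231929 / (120/360) = -0.069579 → -6.96%.

-6.96%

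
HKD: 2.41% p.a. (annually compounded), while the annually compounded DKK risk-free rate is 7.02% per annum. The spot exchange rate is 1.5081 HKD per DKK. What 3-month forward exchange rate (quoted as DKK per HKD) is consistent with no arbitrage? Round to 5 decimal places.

0.67043

T = 3/12 years.
Growth of 1 HKD over T: (1 + 0.0241)^(3/12) = 1.0059713.
DKK growth factor: (1 + 0.0702)^(3/12) = 1.017106.
Forward (HKD per DKK) = 1.5081 × 1.0059713 / 1.017106 = 1.491590.
Quoted the other way: 1/1.491590 = 0.67043 DKK per HKD.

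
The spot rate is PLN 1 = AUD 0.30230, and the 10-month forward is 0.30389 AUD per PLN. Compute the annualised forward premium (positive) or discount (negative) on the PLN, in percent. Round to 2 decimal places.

+0.63%

T = 10/12 years.
Period premium: (0.30389 − 0.3023)/0.3023 = 0.0052597.
Annualise by dividing by T: 0.0052597 / (10/12) = 0.006312 → 0.63%.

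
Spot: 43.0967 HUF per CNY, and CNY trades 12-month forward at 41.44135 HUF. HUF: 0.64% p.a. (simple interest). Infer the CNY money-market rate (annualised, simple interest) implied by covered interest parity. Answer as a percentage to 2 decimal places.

T = 1 year.
CIP gives F = S · g_HUF/g_CNY, so g_HUF/g_CNY = 41.44135/43.0967 = 0.9615899.
HUF growth factor: 1 + 0.0064×1 = 1.006400.
Hence g_CNY = 1.046600.
r = (1.046600 − 1)/1 = 0.046600 → 4.66%.

4.66%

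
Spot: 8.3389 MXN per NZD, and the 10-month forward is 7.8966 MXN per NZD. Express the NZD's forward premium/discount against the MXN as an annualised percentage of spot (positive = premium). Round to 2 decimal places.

T = 10/12 years.
(F − S)/S = (7.8966 − 8.3389)/8.3389 = -0.0530406.
Annualise by dividing by T: -0.0530406 / (10/12) = -0.063649 → -6.36%.

-6.36%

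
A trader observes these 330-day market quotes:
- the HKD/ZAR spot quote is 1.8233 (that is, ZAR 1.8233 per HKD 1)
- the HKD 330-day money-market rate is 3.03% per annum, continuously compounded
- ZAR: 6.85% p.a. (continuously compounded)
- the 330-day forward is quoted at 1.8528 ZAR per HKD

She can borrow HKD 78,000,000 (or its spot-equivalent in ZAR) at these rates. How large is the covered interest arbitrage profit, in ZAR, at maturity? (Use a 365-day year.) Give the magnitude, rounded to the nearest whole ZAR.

ZAR 2,771,456

T = 330/365 years.
Route A — deposit HKD, sell forward: 78,000,000 × 1.02777320044 × 1.8528 = ZAR 148,532,138.49.
Route B — convert at spot, deposit ZAR: 78,000,000 × 1.8233 × 1.06388947309 = ZAR 151,303,594.75.
The quoted forward undervalues HKD, so borrow HKD, convert to ZAR at spot, deposit the ZAR at 6.85%, and buy HKD forward at 1.8528 to cover the loan.
The gap between the two covered legs is ZAR 2,771,456.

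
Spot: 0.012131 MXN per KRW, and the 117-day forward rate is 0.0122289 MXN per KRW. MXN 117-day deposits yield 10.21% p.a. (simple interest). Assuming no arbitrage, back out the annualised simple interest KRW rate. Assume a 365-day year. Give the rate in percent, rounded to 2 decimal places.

T = 117/365 years.
By CIP, F/S equals the MXN-to-KRW growth ratio: 0.0122289/0.012131 = 1.0080702.
The MXN side grows by 1 + 0.1021×117/365 = 1.0327279.
That pins the KRW growth at 1.0244603.
r = (1.0244603 − 1)/(117/365) = 0.076308 → 7.63%.

7.63%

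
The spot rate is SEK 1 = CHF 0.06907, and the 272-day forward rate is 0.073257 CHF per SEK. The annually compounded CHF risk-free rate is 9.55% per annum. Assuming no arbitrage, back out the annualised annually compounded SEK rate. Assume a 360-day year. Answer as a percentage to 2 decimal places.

T = 272/360 years.
By CIP, F/S equals the CHF-to-SEK growth ratio: 0.073257/0.06907 = 1.0606197.
The CHF side grows by (1 + 0.0955)^(272/360) = 1.071345.
That pins the SEK growth at 1.0101123.
r = 1.0101123^(360/272) − 1 = 0.013406 → 1.34%.

1.34%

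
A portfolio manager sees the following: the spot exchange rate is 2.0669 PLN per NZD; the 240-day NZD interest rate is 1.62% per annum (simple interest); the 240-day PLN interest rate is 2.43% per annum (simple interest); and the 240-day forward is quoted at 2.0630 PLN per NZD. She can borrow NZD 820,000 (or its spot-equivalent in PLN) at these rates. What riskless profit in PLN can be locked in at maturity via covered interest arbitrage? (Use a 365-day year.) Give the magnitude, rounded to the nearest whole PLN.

T = 240/365 years.
Keep in NZD, deliver into the forward: 820,000·1.010652055·2.0630 = PLN 1,709,679.66.
Swap to PLN now, deposit: 820,000·2.0669·1.015978082 = PLN 1,721,938.58.
The quoted forward undervalues NZD, so borrow NZD, convert to PLN at spot, deposit the PLN at 2.43%, and buy NZD forward at 2.0630 to cover the loan.
Arbitrage profit = |1,709,679.66 − 1,721,938.58| = PLN 12,259.

PLN 12,259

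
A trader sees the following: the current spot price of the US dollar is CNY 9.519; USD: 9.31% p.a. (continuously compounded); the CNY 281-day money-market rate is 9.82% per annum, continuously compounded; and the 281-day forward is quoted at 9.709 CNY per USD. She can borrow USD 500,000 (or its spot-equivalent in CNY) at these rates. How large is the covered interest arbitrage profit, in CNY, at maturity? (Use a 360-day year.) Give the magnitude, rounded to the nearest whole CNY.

CNY 81,745

T = 281/360 years.
Route A — deposit USD, sell forward: 500,000 × 1.075375306 × 9.709 = CNY 5,220,409.42.
Route B — convert at spot, deposit CNY: 500,000 × 9.519 × 1.079664728 = CNY 5,138,664.27.
The quoted forward overvalues USD, so borrow CNY, buy USD at spot, deposit the USD at 9.31%, and sell the proceeds forward at 9.709.
Profit = 5,220,409.42 − 5,138,664.27 = CNY 81,745.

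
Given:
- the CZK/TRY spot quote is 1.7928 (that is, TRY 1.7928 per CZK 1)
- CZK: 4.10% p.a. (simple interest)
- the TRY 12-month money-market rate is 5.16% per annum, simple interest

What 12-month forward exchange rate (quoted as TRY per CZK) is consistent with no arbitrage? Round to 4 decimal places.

1.8111

T = 1 year.
TRY growth factor: 1 + 0.0516×1 = 1.051600.
CZK growth factor: 1 + 0.0410×1 = 1.041000.
Forward (TRY per CZK) = 1.7928 × 1.051600 / 1.041000 = 1.811055.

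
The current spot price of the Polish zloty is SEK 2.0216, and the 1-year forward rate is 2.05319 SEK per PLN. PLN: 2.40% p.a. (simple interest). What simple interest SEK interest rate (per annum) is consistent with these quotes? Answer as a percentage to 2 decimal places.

T = 1 year.
CIP gives F = S · g_SEK/g_PLN, so g_SEK/g_PLN = 2.05319/2.0216 = 1.0156262.
PLN growth factor: 1 + 0.0240×1 = 1.024000.
Hence g_SEK = 1.0400012.
(1.0400012 − 1)/T = 0.040001, i.e. 4.00%.

4.00%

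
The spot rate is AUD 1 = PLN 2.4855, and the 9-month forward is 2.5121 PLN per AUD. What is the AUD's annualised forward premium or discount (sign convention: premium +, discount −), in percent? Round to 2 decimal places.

+1.43%

T = 9/12 years.
AUD trades forward at +1.07021% vs spot over the period.
Per annum: 0.0107021 / (9/12) = 0.014269 = 1.43%.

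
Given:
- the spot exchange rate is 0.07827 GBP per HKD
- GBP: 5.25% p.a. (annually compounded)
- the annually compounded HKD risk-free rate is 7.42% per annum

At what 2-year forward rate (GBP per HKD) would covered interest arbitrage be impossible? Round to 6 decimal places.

0.075140

T = 2 years.
GBP accumulates by (1 + 0.0525)^2 = 1.1077562.
HKD accumulates by (1 + 0.0742)^2 = 1.1539056.
Forward (GBP per HKD) = 0.07827 × 1.1077562 / 1.1539056 = 0.07513966.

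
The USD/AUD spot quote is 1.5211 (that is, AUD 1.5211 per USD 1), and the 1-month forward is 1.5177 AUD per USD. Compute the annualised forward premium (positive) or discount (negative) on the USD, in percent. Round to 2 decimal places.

-2.68%

T = 1/12 years.
Period premium: (1.5177 − 1.5211)/1.5211 = -0.0022352.
Annualise by dividing by T: -0.0022352 / (1/12) = -0.026822 → -2.68%.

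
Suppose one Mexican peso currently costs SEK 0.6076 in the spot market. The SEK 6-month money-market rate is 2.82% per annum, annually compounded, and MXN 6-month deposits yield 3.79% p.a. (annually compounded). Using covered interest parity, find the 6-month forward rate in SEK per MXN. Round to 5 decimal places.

0.60475

T = 6/12 years.
SEK growth factor: (1 + 0.0282)^(6/12) = 1.014002.
MXN growth factor: (1 + 0.0379)^(6/12) = 1.0187738.
CIP: F = S · (grow SEK)/(grow MXN) = 0.6076 × 1.014002/1.0187738 = 0.6047541 SEK per MXN.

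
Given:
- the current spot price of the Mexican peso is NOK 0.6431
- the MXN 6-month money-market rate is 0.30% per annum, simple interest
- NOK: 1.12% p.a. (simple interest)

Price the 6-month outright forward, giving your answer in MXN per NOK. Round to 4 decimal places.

1.5486

T = 6/12 years.
Growth of 1 NOK over T: 1 + 0.0112×6/12 = 1.005600.
Growth of 1 MXN over T: 1 + 0.0030×6/12 = 1.001500.
So F = 0.6431 × 1.005600 / 1.001500 = 0.6457328 (NOK/MXN).
Quoted the other way: 1/0.6457328 = 1.5486 MXN per NOK.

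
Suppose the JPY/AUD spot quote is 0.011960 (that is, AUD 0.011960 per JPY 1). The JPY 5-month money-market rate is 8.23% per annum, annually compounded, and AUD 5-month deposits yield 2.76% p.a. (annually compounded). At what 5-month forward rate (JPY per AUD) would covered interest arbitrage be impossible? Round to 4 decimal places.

T = 5/12 years.
AUD growth factor: (1 + 0.0276)^(5/12) = 1.01140875.
JPY growth factor: (1 + 0.0823)^(5/12) = 1.03350248.
So F = 0.01196 × 1.01140875 / 1.03350248 = 0.011704325 (AUD/JPY).
Quoted the other way: 1/0.011704325 = 85.4385 JPY per AUD.

85.4385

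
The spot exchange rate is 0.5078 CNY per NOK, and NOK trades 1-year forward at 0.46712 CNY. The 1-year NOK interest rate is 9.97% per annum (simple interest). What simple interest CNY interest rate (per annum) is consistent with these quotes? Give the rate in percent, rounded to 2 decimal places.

T = 1 year.
CIP gives F = S · g_CNY/g_NOK, so g_CNY/g_NOK = 0.46712/0.5078 = 0.9198897.
The NOK side grows by 1 + 0.0997×1 = 1.099700.
Hence g_CNY = 1.0116027.
r = (1.0116027 − 1)/1 = 0.011603 → 1.16%.

1.16%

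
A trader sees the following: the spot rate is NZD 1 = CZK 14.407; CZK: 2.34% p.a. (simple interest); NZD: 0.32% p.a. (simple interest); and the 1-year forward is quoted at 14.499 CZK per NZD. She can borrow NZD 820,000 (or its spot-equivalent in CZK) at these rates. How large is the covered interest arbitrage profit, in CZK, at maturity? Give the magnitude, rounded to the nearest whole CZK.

CZK 162,956

T = 1 year.
Invest the NZD and cover forward: 820,000 × 1.003200 × 14.499 = CZK 11,927,225.38.
Convert at spot and invest in CZK: 820,000 × 14.407 × 1.023400 = CZK 12,090,181.52.
The quoted forward undervalues NZD, so borrow NZD, convert to CZK at spot, deposit the CZK at 2.34%, and buy NZD forward at 14.499 to cover the loan.
Arbitrage profit = |11,927,225.38 − 12,090,181.52| = CZK 162,956.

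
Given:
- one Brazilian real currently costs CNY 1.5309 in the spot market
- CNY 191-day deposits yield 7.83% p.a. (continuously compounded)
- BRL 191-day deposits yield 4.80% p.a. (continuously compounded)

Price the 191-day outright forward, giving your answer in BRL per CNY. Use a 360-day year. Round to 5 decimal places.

0.64279

T = 191/360 years.
CNY accumulates by e^(0.0783×191/360) = 1.0424175.
BRL growth factor: e^(0.0480×191/360) = 1.0257937.
CIP: F = S · (grow CNY)/(grow BRL) = 1.5309 × 1.0424175/1.0257937 = 1.555709 CNY per BRL.
Invert for BRL per CNY: 1 / 1.555709 = 0.64279.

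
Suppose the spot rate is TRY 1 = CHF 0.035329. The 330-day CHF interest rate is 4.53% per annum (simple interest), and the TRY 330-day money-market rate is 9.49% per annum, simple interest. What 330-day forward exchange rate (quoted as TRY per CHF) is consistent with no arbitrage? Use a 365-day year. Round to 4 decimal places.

29.5247

T = 330/365 years.
Growth of 1 CHF over T: 1 + 0.0453×330/365 = 1.04095616.
TRY accumulates by 1 + 0.0949×330/365 = 1.085800.
CIP: F = S · (grow CHF)/(grow TRY) = 0.035329 × 1.04095616/1.085800 = 0.033869903 CHF per TRY.
Quoted the other way: 1/0.033869903 = 29.5247 TRY per CHF.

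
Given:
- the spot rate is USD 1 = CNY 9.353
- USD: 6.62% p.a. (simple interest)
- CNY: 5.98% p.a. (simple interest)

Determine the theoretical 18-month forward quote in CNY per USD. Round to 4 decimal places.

T = 18/12 years.
CNY accumulates by 1 + 0.0598×18/12 = 1.089700.
USD growth factor: 1 + 0.0662×18/12 = 1.099300.
So F = 9.353 × 1.089700 / 1.099300 = 9.271322 (CNY/USD).

9.2713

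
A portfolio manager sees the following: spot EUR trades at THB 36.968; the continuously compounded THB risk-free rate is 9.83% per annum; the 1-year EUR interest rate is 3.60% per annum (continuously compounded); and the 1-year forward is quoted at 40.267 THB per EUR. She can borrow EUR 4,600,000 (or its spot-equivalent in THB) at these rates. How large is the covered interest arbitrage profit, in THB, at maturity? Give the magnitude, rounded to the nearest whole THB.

THB 4,399,710

T = 1 year.
Route A — deposit EUR, sell forward: 4,600,000 × 1.03665584649 × 40.267 = THB 192,017,896.46.
Route B — convert at spot, deposit THB: 4,600,000 × 36.968 × 1.10329372358 = THB 187,618,186.92.
The quoted forward overvalues EUR, so borrow THB, buy EUR at spot, deposit the EUR at 3.60%, and sell the proceeds forward at 40.267.
Profit = 192,017,896.46 − 187,618,186.92 = THB 4,399,710.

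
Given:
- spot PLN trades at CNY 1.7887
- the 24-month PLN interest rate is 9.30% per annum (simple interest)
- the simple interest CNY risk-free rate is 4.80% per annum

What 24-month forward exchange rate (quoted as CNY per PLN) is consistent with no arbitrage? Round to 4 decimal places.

1.6530

T = 2 years.
CNY growth factor: 1 + 0.0480×2 = 1.096000.
PLN growth factor: 1 + 0.0930×2 = 1.186000.
CIP: F = S · (grow CNY)/(grow PLN) = 1.7887 × 1.096000/1.186000 = 1.652964 CNY per PLN.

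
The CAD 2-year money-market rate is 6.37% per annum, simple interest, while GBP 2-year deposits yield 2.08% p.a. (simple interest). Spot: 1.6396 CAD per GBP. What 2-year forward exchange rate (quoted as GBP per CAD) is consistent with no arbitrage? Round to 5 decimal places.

0.56349

T = 2 years.
CAD accumulates by 1 + 0.0637×2 = 1.127400.
GBP growth factor: 1 + 0.0208×2 = 1.041600.
So F = 1.6396 × 1.127400 / 1.041600 = 1.774659 (CAD/GBP).
Invert for GBP per CAD: 1 / 1.774659 = 0.56349.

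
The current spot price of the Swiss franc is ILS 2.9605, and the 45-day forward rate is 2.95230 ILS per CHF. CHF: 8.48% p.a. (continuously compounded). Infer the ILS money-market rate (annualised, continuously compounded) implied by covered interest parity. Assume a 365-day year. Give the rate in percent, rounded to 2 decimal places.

6.23%

T = 45/365 years.
F/S = 2.9523/2.9605 = 0.9972302 = (growth of ILS) / (growth of CHF).
The CHF side grows by e^(0.0848×45/365) = 1.0105096.
So the ILS growth factor = 1.0077107.
Take logs: ln 1.0077107 / (45/365) = 0.062302, so 6.23%.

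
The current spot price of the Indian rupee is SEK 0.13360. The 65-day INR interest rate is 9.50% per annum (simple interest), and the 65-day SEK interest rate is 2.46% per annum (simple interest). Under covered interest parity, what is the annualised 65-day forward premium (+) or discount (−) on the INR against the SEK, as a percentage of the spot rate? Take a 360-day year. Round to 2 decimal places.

-6.92%

T = 65/360 years.
CIP forward (SEK per INR) = 0.1336 × 1.0044417/1.0171528 = 0.13193043.
(F − S)/S ÷ T = (0.13193043 − 0.1336)/0.1336/(65/360) = -0.069213 → -6.92%.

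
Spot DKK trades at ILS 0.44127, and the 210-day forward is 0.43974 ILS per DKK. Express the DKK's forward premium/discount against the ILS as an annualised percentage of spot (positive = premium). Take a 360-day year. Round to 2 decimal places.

-0.59%

T = 210/360 years.
Period premium: (0.43974 − 0.44127)/0.44127 = -0.0034673.
Per annum: -0.0034673 / (210/360) = -0.005944 = -0.59%.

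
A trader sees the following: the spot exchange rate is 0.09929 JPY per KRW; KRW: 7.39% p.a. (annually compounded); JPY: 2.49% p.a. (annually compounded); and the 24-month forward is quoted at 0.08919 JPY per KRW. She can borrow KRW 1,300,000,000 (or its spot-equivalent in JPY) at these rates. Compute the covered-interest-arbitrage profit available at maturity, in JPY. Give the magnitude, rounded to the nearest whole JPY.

T = 2 years.
Route A — deposit KRW, sell forward: 1,300,000,000 × 1.15326121 × 0.08919 = JPY 133,717,177.52.
Route B — convert at spot, deposit JPY: 1,300,000,000 × 0.09929 × 1.05042001 = JPY 135,585,063.63.
The quoted forward undervalues KRW, so borrow KRW, convert to JPY at spot, deposit the JPY at 2.49%, and buy KRW forward at 0.08919 to cover the loan.
Profit = 135,585,063.63 − 133,717,177.52 = JPY 1,867,886.

JPY 1,867,886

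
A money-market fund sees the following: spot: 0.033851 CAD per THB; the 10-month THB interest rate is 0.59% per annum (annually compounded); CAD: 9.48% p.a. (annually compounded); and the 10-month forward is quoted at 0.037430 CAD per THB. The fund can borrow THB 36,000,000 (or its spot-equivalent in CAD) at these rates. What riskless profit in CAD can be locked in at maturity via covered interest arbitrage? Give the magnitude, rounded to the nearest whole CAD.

CAD 39,927

T = 10/12 years.
Keep in THB, deliver into the forward: 36,000,000·1.004914255·0.037430 = CAD 1,354,101.86.
Swap to CAD now, deposit: 36,000,000·0.033851·1.078397794 = CAD 1,314,174.37.
The quoted forward overvalues THB, so borrow CAD, buy THB at spot, deposit the THB at 0.59%, and sell the proceeds forward at 0.037430.
Profit = 1,354,101.86 − 1,314,174.37 = CAD 39,927.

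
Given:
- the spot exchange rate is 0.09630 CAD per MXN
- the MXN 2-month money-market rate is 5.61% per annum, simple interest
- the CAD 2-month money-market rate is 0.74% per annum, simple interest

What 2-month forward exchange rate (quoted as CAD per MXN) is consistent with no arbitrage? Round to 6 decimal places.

0.095526

T = 2/12 years.
Growth of 1 CAD over T: 1 + 0.0074×2/12 = 1.0012333.
MXN growth factor: 1 + 0.0561×2/12 = 1.009350.
Forward (CAD per MXN) = 0.0963 × 1.0012333 / 1.009350 = 0.09552560.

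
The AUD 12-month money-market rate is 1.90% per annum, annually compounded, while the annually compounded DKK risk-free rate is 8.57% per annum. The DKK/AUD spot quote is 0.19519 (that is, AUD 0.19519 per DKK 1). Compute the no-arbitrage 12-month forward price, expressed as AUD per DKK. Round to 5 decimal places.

0.18320

T = 1 year.
AUD growth factor: (1 + 0.0190)^1 = 1.019000.
DKK accumulates by (1 + 0.0857)^1 = 1.085700.
So F = 0.19519 × 1.019000 / 1.085700 = 0.1831985 (AUD/DKK).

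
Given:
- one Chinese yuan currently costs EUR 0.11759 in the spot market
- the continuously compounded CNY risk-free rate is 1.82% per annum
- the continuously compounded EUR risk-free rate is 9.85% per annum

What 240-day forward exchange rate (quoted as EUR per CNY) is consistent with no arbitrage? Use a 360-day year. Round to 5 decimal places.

T = 240/360 years.
EUR growth factor: e^(0.0985×240/360) = 1.0678707.
CNY growth factor: e^(0.0182×240/360) = 1.0122072.
So F = 0.11759 × 1.0678707 / 1.0122072 = 0.1240565 (EUR/CNY).

0.12406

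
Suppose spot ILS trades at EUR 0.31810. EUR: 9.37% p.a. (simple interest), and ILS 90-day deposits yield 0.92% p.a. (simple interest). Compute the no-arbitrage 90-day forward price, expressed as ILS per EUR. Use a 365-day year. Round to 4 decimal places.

T = 90/365 years.
EUR accumulates by 1 + 0.0937×90/365 = 1.0231041.
Growth of 1 ILS over T: 1 + 0.0092×90/365 = 1.0022685.
So F = 0.3181 × 1.0231041 / 1.0022685 = 0.3247128 (EUR/ILS).
Quoted the other way: 1/0.3247128 = 3.0796 ILS per EUR.

3.0796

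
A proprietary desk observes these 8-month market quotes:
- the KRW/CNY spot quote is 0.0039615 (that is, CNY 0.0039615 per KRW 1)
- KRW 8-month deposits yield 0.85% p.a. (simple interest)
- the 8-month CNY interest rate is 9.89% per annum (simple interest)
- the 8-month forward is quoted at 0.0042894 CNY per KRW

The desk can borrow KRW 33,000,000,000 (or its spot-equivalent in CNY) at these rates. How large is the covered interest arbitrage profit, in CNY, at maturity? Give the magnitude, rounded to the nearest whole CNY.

CNY 3,003,386

T = 8/12 years.
Keep in KRW, deliver into the forward: 33,000,000,000·1.00566666667·0.0042894 = CNY 142,352,317.80.
Swap to CNY now, deposit: 33,000,000,000·0.0039615·1.06593333333 = CNY 139,348,931.70.
The quoted forward overvalues KRW, so borrow CNY, buy KRW at spot, deposit the KRW at 0.85%, and sell the proceeds forward at 0.0042894.
Arbitrage profit = |142,352,317.80 − 139,348,931.70| = CNY 3,003,386.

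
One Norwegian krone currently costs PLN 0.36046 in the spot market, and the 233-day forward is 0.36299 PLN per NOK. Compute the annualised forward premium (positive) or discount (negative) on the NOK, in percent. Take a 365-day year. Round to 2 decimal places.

+1.10%

T = 233/365 years.
(F − S)/S = (0.36299 − 0.36046)/0.36046 = 0.0070188.
×(1/T) gives 1.10% p.a.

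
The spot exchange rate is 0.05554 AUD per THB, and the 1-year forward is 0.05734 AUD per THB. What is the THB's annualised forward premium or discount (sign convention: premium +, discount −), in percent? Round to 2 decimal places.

T = 1 year.
Period premium: (0.05734 − 0.05554)/0.05554 = 0.0324091.
Annualise by dividing by T: 0.0324091 / 1 = 0.032409 → 3.24%.

+3.24%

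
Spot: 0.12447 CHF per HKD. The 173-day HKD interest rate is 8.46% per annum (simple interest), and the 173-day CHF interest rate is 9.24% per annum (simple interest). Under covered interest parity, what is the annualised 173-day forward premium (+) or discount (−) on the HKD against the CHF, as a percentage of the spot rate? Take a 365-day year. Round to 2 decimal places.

+0.75%

T = 173/365 years.
CIP forward (CHF per HKD) = 0.12447 × 1.0437951/1.0400981 = 0.12491243.
Annualised premium = (F − S)/S × (1/T) = (0.12491243 − 0.12447)/0.12447 ÷ (173/365) = 0.75%.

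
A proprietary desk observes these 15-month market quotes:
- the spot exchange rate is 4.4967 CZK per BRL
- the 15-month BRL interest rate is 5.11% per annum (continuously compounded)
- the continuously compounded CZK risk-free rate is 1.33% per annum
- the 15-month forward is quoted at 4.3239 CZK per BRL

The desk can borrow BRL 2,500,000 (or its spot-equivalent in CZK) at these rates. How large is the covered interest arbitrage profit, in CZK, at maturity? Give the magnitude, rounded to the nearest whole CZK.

CZK 92,546

T = 15/12 years.
Keep in BRL, deliver into the forward: 2,500,000·1.0659591455·4.3239 = CZK 11,522,751.87.
Swap to CZK now, deposit: 2,500,000·4.4967·1.0167639643 = CZK 11,430,206.30.
The quoted forward overvalues BRL, so borrow CZK, buy BRL at spot, deposit the BRL at 5.11%, and sell the proceeds forward at 4.3239.
The gap between the two covered legs is CZK 92,546.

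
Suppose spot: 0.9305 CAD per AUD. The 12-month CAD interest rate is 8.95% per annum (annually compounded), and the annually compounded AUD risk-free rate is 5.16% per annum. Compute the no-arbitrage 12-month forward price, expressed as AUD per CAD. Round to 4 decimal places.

T = 1 year.
CAD accumulates by (1 + 0.0895)^1 = 1.089500.
AUD growth factor: (1 + 0.0516)^1 = 1.051600.
So F = 0.9305 × 1.089500 / 1.051600 = 0.9640355 (CAD/AUD).
Quoted the other way: 1/0.9640355 = 1.0373 AUD per CAD.

1.0373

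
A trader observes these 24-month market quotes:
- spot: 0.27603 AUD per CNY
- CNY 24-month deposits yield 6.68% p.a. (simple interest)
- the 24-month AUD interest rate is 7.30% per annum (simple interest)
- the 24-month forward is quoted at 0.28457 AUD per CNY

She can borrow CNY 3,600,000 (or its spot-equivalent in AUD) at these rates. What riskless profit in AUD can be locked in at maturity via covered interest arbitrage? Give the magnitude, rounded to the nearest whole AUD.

AUD 22,529

T = 2 years.
Invest the CNY and cover forward: 3,600,000 × 1.133600 × 0.28457 = AUD 1,161,318.79.
Convert at spot and invest in AUD: 3,600,000 × 0.27603 × 1.146000 = AUD 1,138,789.37.
The quoted forward overvalues CNY, so borrow AUD, buy CNY at spot, deposit the CNY at 6.68%, and sell the proceeds forward at 0.28457.
The gap between the two covered legs is AUD 22,529.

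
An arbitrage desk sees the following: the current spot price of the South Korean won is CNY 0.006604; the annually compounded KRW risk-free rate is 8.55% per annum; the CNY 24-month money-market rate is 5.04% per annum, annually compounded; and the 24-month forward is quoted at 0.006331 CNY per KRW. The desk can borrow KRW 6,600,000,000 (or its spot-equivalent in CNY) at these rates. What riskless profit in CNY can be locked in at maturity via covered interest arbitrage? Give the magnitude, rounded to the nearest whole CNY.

T = 2 years.
Keep in KRW, deliver into the forward: 6,600,000,000·1.17831025·0.006331 = CNY 49,235,222.47.
Swap to CNY now, deposit: 6,600,000,000·0.006604·1.10334016 = CNY 48,090,625.55.
The quoted forward overvalues KRW, so borrow CNY, buy KRW at spot, deposit the KRW at 8.55%, and sell the proceeds forward at 0.006331.
Arbitrage profit = |49,235,222.47 − 48,090,625.55| = CNY 1,144,597.

CNY 1,144,597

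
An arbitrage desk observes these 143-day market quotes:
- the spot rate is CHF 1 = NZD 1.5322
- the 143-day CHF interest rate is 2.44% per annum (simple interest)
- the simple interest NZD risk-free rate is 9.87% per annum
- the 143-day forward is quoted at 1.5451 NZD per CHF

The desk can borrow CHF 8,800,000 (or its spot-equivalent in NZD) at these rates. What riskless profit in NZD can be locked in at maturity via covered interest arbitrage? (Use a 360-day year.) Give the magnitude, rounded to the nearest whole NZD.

NZD 283,322

T = 143/360 years.
Invest the CHF and cover forward: 8,800,000 × 1.0096922222 × 1.5451 = NZD 13,728,663.98.
Convert at spot and invest in NZD: 8,800,000 × 1.5322 × 1.0392058333 = NZD 14,011,986.36.
The quoted forward undervalues CHF, so borrow CHF, convert to NZD at spot, deposit the NZD at 9.87%, and buy CHF forward at 1.5451 to cover the loan.
Arbitrage profit = |13,728,663.98 − 14,011,986.36| = NZD 283,322.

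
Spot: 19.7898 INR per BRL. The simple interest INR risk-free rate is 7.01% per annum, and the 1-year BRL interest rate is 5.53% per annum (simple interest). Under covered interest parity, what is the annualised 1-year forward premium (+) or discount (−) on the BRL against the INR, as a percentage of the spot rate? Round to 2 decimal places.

T = 1 year.
F = S · g_INR/g_BRL = 19.7898 × 1.070100/1.055300 = 20.0673410.
(F − S)/S ÷ T = (20.0673410 − 19.7898)/19.7898/1 = 0.014024 → 1.40%.

+1.40%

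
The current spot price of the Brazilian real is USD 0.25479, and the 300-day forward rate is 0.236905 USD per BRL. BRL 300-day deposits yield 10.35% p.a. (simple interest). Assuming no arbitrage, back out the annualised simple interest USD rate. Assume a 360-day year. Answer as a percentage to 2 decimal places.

1.20%

T = 300/360 years.
F/S = 0.236905/0.25479 = 0.9298049 = (growth of USD) / (growth of BRL).
The BRL side grows by 1 + 0.1035×300/360 = 1.086250.
So the USD growth factor = 1.0100006.
r = (1.0100006 − 1)/(300/360) = 0.012001 → 1.20%.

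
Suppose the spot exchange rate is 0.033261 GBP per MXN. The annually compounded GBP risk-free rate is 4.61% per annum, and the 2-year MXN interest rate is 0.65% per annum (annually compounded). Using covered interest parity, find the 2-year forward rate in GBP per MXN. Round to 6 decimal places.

T = 2 years.
GBP accumulates by (1 + 0.0461)^2 = 1.0943252.
MXN accumulates by (1 + 0.0065)^2 = 1.0130422.
Forward (GBP per MXN) = 0.033261 × 1.0943252 / 1.0130422 = 0.03592975.

0.035930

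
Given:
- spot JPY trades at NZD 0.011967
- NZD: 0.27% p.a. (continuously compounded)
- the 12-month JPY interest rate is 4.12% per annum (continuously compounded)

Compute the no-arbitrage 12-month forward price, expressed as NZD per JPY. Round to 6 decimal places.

0.011515

T = 1 year.
NZD accumulates by e^(0.0027×1) = 1.0027036.
JPY accumulates by e^(0.0412×1) = 1.0420605.
So F = 0.011967 × 1.0027036 / 1.0420605 = 0.01151503 (NZD/JPY).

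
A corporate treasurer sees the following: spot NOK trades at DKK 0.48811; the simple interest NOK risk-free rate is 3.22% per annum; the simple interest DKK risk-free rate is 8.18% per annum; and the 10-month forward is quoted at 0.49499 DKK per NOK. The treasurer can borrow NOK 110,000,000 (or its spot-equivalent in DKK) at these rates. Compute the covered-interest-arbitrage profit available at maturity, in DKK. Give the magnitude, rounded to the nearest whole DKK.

T = 10/12 years.
Keep in NOK, deliver into the forward: 110,000,000·1.0268333333·0.49499 = DKK 55,909,945.48.
Swap to DKK now, deposit: 110,000,000·0.48811·1.0681666667 = DKK 57,352,111.49.
The quoted forward undervalues NOK, so borrow NOK, convert to DKK at spot, deposit the DKK at 8.18%, and buy NOK forward at 0.49499 to cover the loan.
The gap between the two covered legs is DKK 1,442,166.

DKK 1,442,166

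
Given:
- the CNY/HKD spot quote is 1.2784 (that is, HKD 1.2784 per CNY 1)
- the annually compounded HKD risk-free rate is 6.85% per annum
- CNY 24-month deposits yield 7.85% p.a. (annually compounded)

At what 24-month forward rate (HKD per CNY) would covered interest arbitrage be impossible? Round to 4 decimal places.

T = 2 years.
HKD growth factor: (1 + 0.0685)^2 = 1.1416922.
Growth of 1 CNY over T: (1 + 0.0785)^2 = 1.1631623.
So F = 1.2784 × 1.1416922 / 1.1631623 = 1.254803 (HKD/CNY).

1.2548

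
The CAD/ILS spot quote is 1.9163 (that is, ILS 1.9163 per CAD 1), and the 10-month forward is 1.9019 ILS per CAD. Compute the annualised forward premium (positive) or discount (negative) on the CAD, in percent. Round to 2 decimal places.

T = 10/12 years.
CAD trades forward at -0.75145% vs spot over the period.
Per annum: -0.0075145 / (10/12) = -0.009017 = -0.90%.

-0.90%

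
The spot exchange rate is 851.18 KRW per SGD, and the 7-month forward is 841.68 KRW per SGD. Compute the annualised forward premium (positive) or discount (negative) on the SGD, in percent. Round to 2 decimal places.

-1.91%

T = 7/12 years.
Period premium: (841.68 − 851.18)/851.18 = -0.0111610.
Annualise by dividing by T: -0.0111610 / (7/12) = -0.019133 → -1.91%.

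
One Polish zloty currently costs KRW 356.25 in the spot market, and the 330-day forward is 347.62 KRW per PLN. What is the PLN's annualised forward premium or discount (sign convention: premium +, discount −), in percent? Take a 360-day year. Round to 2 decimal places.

T = 330/360 years.
PLN trades forward at -2.42246% vs spot over the period.
×(1/T) gives -2.64% p.a.

-2.64%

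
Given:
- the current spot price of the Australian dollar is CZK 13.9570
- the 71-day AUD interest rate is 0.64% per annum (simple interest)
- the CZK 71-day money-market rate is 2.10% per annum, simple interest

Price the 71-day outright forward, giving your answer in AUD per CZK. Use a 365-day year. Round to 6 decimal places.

T = 71/365 years.
CZK accumulates by 1 + 0.0210×71/365 = 1.0040849.
Growth of 1 AUD over T: 1 + 0.0064×71/365 = 1.0012449.
CIP: F = S · (grow CZK)/(grow AUD) = 13.957 × 1.0040849/1.0012449 = 13.99659 CZK per AUD.
Invert for AUD per CZK: 1 / 13.99659 = 0.071446.

0.071446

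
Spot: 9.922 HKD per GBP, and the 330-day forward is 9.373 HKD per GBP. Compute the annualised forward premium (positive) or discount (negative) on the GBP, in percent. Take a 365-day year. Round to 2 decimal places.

-6.12%

T = 330/365 years.
(F − S)/S = (9.373 − 9.922)/9.922 = -0.0553316.
Annualise by dividing by T: -0.0553316 / (330/365) = -0.061200 → -6.12%.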